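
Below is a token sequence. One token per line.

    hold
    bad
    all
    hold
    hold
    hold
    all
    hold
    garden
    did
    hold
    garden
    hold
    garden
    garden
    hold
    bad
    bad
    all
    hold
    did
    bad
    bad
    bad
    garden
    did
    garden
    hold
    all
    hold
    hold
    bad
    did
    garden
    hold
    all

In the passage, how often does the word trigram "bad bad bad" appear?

1

Scanning the 34 overlapping trigram windows for "bad bad bad":
  position 22–24: bad bad bad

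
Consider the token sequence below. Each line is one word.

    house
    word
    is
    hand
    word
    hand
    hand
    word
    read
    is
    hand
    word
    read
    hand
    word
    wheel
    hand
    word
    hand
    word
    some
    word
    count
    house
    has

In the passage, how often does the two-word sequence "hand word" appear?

6

Scanning the 24 overlapping bigram windows for "hand word":
  position 4–5: hand word
  position 7–8: hand word
  position 11–12: hand word
  position 14–15: hand word
  position 17–18: hand word
  position 19–20: hand word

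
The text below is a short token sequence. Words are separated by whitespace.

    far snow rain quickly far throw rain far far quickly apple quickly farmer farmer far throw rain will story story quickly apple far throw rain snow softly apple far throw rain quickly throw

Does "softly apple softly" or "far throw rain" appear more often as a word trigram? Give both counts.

"softly apple softly": 0 occurrences
"far throw rain": 4 occurrences

"far throw rain" (4 vs 0)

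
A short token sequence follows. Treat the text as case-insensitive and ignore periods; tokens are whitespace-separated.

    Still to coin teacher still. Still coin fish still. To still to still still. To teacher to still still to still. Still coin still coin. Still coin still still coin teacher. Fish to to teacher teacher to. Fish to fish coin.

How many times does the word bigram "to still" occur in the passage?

4

Scanning the 40 overlapping bigram windows for "to still":
  position 10–11: to still
  position 12–13: to still
  position 17–18: to still
  position 20–21: to still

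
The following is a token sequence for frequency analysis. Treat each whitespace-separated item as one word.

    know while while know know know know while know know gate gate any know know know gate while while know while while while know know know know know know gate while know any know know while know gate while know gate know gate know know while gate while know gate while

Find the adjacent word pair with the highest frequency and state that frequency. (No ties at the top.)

Bigram frequencies (highest first):
  know know: 13
  while know: 8
  know gate: 7
  know while: 5
  gate while: 5
  while while: 4
  … (6 more, each ≤ 2)

"know know", 13 times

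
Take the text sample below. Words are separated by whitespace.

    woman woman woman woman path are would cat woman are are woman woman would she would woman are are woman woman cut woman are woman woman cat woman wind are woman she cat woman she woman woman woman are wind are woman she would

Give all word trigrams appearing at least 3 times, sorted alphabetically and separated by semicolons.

Trigram counts meeting the condition (at least 3 times):
  are woman woman: 3
  woman woman woman: 3

are woman woman; woman woman woman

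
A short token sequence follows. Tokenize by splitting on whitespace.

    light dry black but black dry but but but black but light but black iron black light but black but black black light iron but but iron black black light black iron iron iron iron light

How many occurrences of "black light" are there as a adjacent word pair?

Scanning the 35 overlapping bigram windows for "black light":
  position 16–17: black light
  position 22–23: black light
  position 29–30: black light

3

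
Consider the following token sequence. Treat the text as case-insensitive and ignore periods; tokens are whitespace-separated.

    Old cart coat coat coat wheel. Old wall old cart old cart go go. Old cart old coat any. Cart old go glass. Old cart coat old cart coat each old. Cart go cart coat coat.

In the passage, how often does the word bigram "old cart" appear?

Scanning the 35 overlapping bigram windows for "old cart":
  position 1–2: old cart
  position 9–10: old cart
  position 11–12: old cart
  position 15–16: old cart
  position 24–25: old cart
  position 27–28: old cart
  position 31–32: old cart

7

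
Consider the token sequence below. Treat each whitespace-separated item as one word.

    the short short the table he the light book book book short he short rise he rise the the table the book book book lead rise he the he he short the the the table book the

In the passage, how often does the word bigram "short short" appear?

Scanning the 36 overlapping bigram windows for "short short":
  position 2–3: short short

1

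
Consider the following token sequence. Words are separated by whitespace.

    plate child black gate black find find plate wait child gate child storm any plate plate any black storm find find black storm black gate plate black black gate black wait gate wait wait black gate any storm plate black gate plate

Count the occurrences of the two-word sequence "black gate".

5

Scanning the 41 overlapping bigram windows for "black gate":
  position 3–4: black gate
  position 24–25: black gate
  position 28–29: black gate
  position 35–36: black gate
  position 40–41: black gate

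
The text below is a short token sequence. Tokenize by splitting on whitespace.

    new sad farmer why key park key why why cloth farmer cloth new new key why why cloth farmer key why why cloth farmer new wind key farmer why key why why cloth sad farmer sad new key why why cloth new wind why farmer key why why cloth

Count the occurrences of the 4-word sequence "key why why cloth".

6

Scanning the 46 overlapping 4-gram windows for "key why why cloth":
  position 7–10: key why why cloth
  position 15–18: key why why cloth
  position 20–23: key why why cloth
  position 30–33: key why why cloth
  position 38–41: key why why cloth
  position 46–49: key why why cloth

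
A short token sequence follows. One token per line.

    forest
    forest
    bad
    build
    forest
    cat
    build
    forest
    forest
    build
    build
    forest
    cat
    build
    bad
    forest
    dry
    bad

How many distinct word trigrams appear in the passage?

18 tokens → 16 trigram windows in total.
Repeated trigrams (each contributes count−1 duplicates):
  build forest cat: 2
  forest cat build: 2
2 duplicate windows → 16 − 2 = 14 distinct.

14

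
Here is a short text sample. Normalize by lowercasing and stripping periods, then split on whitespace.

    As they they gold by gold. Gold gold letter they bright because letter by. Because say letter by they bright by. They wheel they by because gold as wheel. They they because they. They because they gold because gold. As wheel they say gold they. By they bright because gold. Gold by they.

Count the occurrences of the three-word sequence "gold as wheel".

Scanning the 51 overlapping trigram windows for "gold as wheel":
  position 27–29: gold as wheel
  position 39–41: gold as wheel

2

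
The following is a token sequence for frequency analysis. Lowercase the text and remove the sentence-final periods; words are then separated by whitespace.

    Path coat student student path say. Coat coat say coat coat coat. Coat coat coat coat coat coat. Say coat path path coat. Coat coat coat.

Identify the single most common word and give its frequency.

Unigram frequencies (highest first):
  coat: 17
  path: 4
  say: 3
  student: 2

"coat", 17 times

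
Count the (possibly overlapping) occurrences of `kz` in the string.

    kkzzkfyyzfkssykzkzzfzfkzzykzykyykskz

Sliding a length-2 window over the 36 characters (35 positions):
  position 2–3: kz
  position 15–16: kz
  position 17–18: kz
  position 23–24: kz
  position 27–28: kz
  position 35–36: kz

6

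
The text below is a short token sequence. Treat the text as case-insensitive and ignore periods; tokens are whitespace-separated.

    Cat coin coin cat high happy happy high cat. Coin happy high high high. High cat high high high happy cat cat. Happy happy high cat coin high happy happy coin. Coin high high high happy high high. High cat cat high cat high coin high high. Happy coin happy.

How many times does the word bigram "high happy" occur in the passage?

5

Scanning the 49 overlapping bigram windows for "high happy":
  position 5–6: high happy
  position 19–20: high happy
  position 28–29: high happy
  position 35–36: high happy
  position 47–48: high happy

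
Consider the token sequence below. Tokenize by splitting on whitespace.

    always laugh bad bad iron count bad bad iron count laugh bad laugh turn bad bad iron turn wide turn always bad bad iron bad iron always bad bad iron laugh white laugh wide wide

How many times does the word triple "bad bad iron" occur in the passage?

Scanning the 33 overlapping trigram windows for "bad bad iron":
  position 3–5: bad bad iron
  position 7–9: bad bad iron
  position 15–17: bad bad iron
  position 22–24: bad bad iron
  position 28–30: bad bad iron

5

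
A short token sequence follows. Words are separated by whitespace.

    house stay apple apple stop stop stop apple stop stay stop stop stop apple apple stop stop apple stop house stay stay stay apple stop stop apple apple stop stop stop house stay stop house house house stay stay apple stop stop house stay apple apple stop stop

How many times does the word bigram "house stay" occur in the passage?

Scanning the 47 overlapping bigram windows for "house stay":
  position 1–2: house stay
  position 20–21: house stay
  position 32–33: house stay
  position 37–38: house stay
  position 43–44: house stay

5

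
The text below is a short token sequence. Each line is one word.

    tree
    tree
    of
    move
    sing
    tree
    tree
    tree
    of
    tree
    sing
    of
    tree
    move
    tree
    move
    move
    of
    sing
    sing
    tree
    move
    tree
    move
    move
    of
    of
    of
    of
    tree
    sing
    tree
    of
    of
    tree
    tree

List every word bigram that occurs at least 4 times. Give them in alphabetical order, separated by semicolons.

Bigram counts meeting the condition (at least 4 times):
  of of: 4
  of tree: 4
  tree move: 4
  tree tree: 4

of of; of tree; tree move; tree tree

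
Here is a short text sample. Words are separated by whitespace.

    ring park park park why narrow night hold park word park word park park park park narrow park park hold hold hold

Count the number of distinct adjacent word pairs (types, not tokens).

13

22 tokens → 21 bigram windows in total.
Repeated bigrams (each contributes count−1 duplicates):
  park park: 6
  hold hold: 2
  park word: 2
  word park: 2
8 duplicate windows → 21 − 8 = 13 distinct.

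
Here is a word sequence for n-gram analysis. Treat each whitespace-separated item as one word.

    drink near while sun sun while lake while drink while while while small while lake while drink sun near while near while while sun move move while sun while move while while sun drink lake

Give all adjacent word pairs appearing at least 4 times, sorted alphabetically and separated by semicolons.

Bigram counts meeting the condition (at least 4 times):
  while sun: 4
  while while: 4

while sun; while while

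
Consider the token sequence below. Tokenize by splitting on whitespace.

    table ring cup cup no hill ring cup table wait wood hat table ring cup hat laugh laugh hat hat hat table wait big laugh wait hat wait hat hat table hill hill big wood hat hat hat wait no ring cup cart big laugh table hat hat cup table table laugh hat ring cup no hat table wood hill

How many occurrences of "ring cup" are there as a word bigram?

5

Scanning the 59 overlapping bigram windows for "ring cup":
  position 2–3: ring cup
  position 7–8: ring cup
  position 14–15: ring cup
  position 41–42: ring cup
  position 54–55: ring cup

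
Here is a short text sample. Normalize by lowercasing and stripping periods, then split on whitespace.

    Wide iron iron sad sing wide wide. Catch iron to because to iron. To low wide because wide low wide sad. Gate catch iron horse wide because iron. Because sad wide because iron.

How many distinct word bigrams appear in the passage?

26

33 tokens → 32 bigram windows in total.
Repeated bigrams (each contributes count−1 duplicates):
  wide because: 3
  because iron: 2
  catch iron: 2
  iron to: 2
  low wide: 2
6 duplicate windows → 32 − 6 = 26 distinct.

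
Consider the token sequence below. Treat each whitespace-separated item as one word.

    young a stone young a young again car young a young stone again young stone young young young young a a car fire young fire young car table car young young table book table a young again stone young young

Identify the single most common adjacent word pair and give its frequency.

Bigram frequencies (highest first):
  young young: 5
  young a: 4
  stone young: 3
  a young: 3
  young again: 2
  car young: 2
  … (18 more, each ≤ 2)

"young young", 5 times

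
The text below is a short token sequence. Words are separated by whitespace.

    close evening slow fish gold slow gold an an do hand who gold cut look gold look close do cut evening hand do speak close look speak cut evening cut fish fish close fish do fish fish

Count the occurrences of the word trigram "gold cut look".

Scanning the 35 overlapping trigram windows for "gold cut look":
  position 13–15: gold cut look

1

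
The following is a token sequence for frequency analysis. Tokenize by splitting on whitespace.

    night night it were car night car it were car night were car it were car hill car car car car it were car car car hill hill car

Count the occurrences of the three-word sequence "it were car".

4

Scanning the 27 overlapping trigram windows for "it were car":
  position 3–5: it were car
  position 8–10: it were car
  position 14–16: it were car
  position 22–24: it were car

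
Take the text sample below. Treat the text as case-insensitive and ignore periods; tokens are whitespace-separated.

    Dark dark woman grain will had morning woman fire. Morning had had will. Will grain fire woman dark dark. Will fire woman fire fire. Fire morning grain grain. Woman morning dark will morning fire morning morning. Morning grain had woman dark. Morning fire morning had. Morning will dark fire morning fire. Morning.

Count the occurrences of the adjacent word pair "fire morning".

Scanning the 51 overlapping bigram windows for "fire morning":
  position 9–10: fire morning
  position 25–26: fire morning
  position 34–35: fire morning
  position 43–44: fire morning
  position 49–50: fire morning
  position 51–52: fire morning

6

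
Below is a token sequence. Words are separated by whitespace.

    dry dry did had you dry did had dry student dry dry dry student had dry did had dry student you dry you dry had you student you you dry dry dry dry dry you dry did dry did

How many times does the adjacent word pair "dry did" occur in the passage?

Scanning the 38 overlapping bigram windows for "dry did":
  position 2–3: dry did
  position 6–7: dry did
  position 16–17: dry did
  position 36–37: dry did
  position 38–39: dry did

5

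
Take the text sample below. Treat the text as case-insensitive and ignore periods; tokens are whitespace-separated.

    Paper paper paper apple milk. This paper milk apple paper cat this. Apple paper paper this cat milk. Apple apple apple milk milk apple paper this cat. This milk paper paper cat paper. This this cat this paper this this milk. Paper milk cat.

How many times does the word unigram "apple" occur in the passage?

Scanning the 44 tokens for "apple":
  position 4: apple
  position 9: apple
  position 13: apple
  position 19: apple
  position 20: apple
  position 21: apple
  position 24: apple

7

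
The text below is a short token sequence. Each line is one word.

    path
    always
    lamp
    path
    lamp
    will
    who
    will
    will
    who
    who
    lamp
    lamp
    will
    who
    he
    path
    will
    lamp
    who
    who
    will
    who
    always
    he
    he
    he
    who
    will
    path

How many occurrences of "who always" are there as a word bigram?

1

Scanning the 29 overlapping bigram windows for "who always":
  position 23–24: who always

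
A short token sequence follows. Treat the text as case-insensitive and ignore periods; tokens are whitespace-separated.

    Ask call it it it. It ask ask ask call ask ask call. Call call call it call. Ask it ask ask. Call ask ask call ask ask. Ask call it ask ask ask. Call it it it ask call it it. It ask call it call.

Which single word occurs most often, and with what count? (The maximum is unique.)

"ask", 19 times

Unigram frequencies (highest first):
  ask: 19
  call: 14
  it: 14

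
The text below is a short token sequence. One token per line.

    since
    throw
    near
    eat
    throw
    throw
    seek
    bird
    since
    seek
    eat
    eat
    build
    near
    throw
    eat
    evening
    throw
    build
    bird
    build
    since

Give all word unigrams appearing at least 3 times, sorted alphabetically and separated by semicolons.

Unigram counts meeting the condition (at least 3 times):
  build: 3
  eat: 4
  since: 3
  throw: 5

build; eat; since; throw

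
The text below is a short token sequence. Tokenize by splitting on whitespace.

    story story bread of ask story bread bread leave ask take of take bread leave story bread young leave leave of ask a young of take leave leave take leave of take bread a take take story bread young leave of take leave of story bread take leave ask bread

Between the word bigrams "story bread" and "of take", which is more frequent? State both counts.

"story bread" (5 vs 4)

"story bread": 5 occurrences
"of take": 4 occurrences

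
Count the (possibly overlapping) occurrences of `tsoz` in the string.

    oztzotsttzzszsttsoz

Sliding a length-4 window over the 19 characters (16 positions):
  position 16–19: tsoz

1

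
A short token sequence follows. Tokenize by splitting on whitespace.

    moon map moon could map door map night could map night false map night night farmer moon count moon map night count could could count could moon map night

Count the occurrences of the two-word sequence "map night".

Scanning the 28 overlapping bigram windows for "map night":
  position 7–8: map night
  position 10–11: map night
  position 13–14: map night
  position 20–21: map night
  position 28–29: map night

5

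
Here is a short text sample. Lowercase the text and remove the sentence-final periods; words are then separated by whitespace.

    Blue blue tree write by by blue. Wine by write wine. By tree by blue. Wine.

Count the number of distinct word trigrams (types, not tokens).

13

16 tokens → 14 trigram windows in total.
Repeated trigrams (each contributes count−1 duplicates):
  by blue wine: 2
1 duplicate windows → 14 − 1 = 13 distinct.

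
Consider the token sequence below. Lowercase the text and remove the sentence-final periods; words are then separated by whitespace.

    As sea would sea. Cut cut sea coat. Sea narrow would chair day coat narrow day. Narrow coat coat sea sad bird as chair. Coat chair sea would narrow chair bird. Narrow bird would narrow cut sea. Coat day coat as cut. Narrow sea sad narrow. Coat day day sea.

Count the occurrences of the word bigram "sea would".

2

Scanning the 49 overlapping bigram windows for "sea would":
  position 2–3: sea would
  position 27–28: sea would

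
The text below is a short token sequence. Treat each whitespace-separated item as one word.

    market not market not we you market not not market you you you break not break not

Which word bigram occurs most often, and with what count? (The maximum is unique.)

Bigram frequencies (highest first):
  market not: 3
  not market: 2
  you you: 2
  break not: 2
  not we: 1
  we you: 1
  … (5 more, each ≤ 1)

"market not", 3 times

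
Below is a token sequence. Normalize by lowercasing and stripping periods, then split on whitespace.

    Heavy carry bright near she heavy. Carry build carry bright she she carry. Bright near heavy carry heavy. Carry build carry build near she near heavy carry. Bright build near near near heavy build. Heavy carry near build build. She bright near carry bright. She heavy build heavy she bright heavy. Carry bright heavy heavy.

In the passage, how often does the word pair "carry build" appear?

3

Scanning the 54 overlapping bigram windows for "carry build":
  position 7–8: carry build
  position 19–20: carry build
  position 21–22: carry build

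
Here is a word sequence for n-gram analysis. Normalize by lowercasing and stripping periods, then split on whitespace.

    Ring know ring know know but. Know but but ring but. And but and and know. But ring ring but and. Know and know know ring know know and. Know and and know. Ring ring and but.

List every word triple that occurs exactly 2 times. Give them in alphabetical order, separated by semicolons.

Trigram counts meeting the condition (exactly 2 times):
  and and know: 2
  and know and: 2
  know and know: 2
  know ring know: 2
  ring but and: 2
  ring know know: 2

and and know; and know and; know and know; know ring know; ring but and; ring know know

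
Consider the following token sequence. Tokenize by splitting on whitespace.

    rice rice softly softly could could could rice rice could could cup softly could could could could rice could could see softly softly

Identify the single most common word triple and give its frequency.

Trigram frequencies (highest first):
  could could could: 3
  softly could could: 2
  could could rice: 2
  rice could could: 2
  rice rice softly: 1
  rice softly softly: 1
  … (10 more, each ≤ 1)

"could could could", 3 times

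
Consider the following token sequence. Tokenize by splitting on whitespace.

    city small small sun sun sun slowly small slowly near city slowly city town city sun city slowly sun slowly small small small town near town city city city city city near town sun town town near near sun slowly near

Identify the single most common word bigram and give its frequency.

"city city", 4 times

Bigram frequencies (highest first):
  city city: 4
  small small: 3
  sun slowly: 3
  sun sun: 2
  slowly small: 2
  slowly near: 2
  … (20 more, each ≤ 2)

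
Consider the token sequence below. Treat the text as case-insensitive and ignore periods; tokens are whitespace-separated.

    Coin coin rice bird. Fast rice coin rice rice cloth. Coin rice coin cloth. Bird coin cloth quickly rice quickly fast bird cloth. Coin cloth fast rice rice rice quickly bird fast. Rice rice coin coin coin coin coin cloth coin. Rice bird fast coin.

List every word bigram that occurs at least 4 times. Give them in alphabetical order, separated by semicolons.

Bigram counts meeting the condition (at least 4 times):
  coin cloth: 4
  coin coin: 5
  coin rice: 4
  rice rice: 4

coin cloth; coin coin; coin rice; rice rice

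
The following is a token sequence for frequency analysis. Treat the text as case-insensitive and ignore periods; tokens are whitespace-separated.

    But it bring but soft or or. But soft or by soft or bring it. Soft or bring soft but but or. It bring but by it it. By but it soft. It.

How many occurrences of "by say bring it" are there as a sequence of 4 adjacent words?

Scanning the 30 overlapping 4-gram windows for "by say bring it":
  (none found)

0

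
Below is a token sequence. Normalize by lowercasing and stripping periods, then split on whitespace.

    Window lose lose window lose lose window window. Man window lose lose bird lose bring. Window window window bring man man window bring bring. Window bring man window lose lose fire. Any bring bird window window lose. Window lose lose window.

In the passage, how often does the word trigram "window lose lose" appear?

5

Scanning the 39 overlapping trigram windows for "window lose lose":
  position 1–3: window lose lose
  position 4–6: window lose lose
  position 10–12: window lose lose
  position 28–30: window lose lose
  position 38–40: window lose lose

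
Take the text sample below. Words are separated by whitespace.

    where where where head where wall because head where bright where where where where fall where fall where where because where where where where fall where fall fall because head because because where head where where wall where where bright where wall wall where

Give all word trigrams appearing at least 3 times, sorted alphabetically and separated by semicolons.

where fall where; where where where

Trigram counts meeting the condition (at least 3 times):
  where fall where: 3
  where where where: 5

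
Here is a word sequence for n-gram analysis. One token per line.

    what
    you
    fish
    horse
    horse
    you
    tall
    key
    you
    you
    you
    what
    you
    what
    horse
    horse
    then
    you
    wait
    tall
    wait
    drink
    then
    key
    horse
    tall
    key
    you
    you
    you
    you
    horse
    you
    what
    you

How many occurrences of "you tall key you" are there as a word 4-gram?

Scanning the 32 overlapping 4-gram windows for "you tall key you":
  position 6–9: you tall key you

1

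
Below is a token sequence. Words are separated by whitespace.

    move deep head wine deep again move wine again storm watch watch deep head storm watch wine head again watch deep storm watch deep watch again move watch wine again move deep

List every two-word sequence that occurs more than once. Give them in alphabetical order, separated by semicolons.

Bigram counts meeting the condition (more than once):
  again move: 3
  deep head: 2
  move deep: 2
  storm watch: 3
  watch deep: 3
  watch wine: 2
  wine again: 2

again move; deep head; move deep; storm watch; watch deep; watch wine; wine again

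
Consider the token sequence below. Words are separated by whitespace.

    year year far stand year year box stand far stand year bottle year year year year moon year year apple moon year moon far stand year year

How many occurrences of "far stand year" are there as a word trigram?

3

Scanning the 25 overlapping trigram windows for "far stand year":
  position 3–5: far stand year
  position 9–11: far stand year
  position 24–26: far stand year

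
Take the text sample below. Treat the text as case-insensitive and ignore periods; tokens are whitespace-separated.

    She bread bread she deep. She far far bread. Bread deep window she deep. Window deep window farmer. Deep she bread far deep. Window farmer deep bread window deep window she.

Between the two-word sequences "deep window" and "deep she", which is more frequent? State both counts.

"deep window": 5 occurrences
"deep she": 2 occurrences

"deep window" (5 vs 2)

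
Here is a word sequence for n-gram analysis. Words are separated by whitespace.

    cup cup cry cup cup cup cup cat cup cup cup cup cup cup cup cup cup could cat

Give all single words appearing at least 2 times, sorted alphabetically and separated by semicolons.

Unigram counts meeting the condition (at least 2 times):
  cat: 2
  cup: 15

cat; cup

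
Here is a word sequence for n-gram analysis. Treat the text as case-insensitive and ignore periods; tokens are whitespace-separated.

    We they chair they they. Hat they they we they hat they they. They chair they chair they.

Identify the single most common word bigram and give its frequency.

Bigram frequencies (highest first):
  they they: 4
  they chair: 3
  chair they: 3
  we they: 2
  they hat: 2
  hat they: 2
  … (1 more, each ≤ 1)

"they they", 4 times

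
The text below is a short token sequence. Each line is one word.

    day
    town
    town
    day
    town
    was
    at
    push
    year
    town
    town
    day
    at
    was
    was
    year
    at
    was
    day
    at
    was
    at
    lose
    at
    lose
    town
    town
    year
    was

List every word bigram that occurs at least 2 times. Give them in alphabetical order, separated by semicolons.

Bigram counts meeting the condition (at least 2 times):
  at lose: 2
  at was: 3
  day at: 2
  day town: 2
  town day: 2
  town town: 3
  was at: 2

at lose; at was; day at; day town; town day; town town; was at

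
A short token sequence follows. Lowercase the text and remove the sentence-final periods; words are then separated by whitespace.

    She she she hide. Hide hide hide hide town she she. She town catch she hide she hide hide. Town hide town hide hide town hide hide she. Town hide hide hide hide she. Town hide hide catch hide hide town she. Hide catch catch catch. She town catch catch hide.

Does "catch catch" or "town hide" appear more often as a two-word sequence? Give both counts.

"town hide" (5 vs 3)

"catch catch": 3 occurrences
"town hide": 5 occurrences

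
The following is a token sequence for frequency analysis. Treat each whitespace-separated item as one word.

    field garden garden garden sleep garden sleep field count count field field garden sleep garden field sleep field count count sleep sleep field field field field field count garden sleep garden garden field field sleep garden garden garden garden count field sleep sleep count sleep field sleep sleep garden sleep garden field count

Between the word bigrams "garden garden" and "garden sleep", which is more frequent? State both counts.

"garden garden": 6 occurrences
"garden sleep": 5 occurrences

"garden garden" (6 vs 5)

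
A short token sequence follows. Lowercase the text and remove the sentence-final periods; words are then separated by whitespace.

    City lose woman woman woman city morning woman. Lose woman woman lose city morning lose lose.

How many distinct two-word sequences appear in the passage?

10

16 tokens → 15 bigram windows in total.
Repeated bigrams (each contributes count−1 duplicates):
  woman woman: 3
  city morning: 2
  lose woman: 2
  woman lose: 2
5 duplicate windows → 15 − 5 = 10 distinct.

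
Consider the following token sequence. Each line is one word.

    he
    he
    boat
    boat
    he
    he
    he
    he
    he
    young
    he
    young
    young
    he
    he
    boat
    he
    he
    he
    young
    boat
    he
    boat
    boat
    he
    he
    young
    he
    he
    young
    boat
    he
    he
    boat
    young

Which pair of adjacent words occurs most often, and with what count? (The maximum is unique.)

"he he", 11 times

Bigram frequencies (highest first):
  he he: 11
  boat he: 5
  he young: 5
  he boat: 4
  young he: 3
  boat boat: 2
  … (3 more, each ≤ 2)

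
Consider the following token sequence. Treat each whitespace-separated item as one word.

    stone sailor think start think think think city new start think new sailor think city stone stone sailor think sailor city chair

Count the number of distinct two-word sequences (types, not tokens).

15

22 tokens → 21 bigram windows in total.
Repeated bigrams (each contributes count−1 duplicates):
  sailor think: 3
  start think: 2
  stone sailor: 2
  think city: 2
  think think: 2
6 duplicate windows → 21 − 6 = 15 distinct.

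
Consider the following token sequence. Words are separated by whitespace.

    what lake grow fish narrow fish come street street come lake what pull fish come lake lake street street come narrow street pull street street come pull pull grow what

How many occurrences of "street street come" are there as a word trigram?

Scanning the 28 overlapping trigram windows for "street street come":
  position 8–10: street street come
  position 18–20: street street come
  position 24–26: street street come

3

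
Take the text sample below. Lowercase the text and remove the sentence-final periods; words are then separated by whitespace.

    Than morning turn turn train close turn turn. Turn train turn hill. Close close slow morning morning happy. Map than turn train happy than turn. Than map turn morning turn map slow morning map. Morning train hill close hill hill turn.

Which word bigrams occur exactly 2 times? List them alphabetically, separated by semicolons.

Bigram counts meeting the condition (exactly 2 times):
  hill close: 2
  morning turn: 2
  slow morning: 2
  than turn: 2

hill close; morning turn; slow morning; than turn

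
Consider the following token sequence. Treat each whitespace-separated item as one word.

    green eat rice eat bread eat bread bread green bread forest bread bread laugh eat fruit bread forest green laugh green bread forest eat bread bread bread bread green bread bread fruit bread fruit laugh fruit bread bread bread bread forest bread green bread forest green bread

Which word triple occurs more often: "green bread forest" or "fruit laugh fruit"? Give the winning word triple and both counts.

"green bread forest": 3 occurrences
"fruit laugh fruit": 1 occurrence

"green bread forest" (3 vs 1)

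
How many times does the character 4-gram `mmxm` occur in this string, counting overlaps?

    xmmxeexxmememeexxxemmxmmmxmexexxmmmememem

Sliding a length-4 window over the 41 characters (38 positions):
  position 20–23: mmxm
  position 24–27: mmxm

2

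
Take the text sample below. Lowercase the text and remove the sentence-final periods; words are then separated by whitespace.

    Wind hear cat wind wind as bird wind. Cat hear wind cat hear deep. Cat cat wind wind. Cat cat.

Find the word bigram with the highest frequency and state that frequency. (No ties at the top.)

Bigram frequencies (highest first):
  wind cat: 3
  cat wind: 2
  wind wind: 2
  cat hear: 2
  cat cat: 2
  wind hear: 1
  … (7 more, each ≤ 1)

"wind cat", 3 times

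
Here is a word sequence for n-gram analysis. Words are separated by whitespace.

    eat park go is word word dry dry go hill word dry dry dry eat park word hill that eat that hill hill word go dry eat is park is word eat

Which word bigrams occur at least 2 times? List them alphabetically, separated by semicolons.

Bigram counts meeting the condition (at least 2 times):
  dry dry: 3
  dry eat: 2
  eat park: 2
  hill word: 2
  is word: 2
  word dry: 2

dry dry; dry eat; eat park; hill word; is word; word dry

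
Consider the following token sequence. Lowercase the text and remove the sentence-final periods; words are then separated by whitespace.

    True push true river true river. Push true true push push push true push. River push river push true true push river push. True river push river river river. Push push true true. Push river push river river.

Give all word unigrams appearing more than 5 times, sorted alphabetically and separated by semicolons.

Unigram counts meeting the condition (more than 5 times):
  push: 15
  river: 12
  true: 11

push; river; true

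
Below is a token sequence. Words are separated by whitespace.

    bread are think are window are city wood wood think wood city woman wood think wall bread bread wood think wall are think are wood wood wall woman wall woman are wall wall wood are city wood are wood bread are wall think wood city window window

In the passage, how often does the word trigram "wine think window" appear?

Scanning the 45 overlapping trigram windows for "wine think window":
  (none found)

0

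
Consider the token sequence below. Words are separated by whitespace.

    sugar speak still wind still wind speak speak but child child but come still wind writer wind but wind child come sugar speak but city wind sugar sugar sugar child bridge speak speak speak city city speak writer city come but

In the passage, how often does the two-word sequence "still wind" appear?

Scanning the 40 overlapping bigram windows for "still wind":
  position 3–4: still wind
  position 5–6: still wind
  position 14–15: still wind

3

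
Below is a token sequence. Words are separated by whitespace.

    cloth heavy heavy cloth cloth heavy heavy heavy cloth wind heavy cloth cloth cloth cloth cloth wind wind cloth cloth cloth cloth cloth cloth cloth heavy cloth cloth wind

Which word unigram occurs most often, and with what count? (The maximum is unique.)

Unigram frequencies (highest first):
  cloth: 18
  heavy: 7
  wind: 4

"cloth", 18 times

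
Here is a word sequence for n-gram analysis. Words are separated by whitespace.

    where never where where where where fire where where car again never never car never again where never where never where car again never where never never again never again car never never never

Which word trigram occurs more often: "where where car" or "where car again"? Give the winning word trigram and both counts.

"where car again" (2 vs 1)

"where where car": 1 occurrence
"where car again": 2 occurrences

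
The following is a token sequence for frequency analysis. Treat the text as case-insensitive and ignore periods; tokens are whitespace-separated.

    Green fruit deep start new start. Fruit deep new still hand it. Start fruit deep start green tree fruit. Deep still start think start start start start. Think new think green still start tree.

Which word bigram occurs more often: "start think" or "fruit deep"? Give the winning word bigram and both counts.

"fruit deep" (4 vs 2)

"start think": 2 occurrences
"fruit deep": 4 occurrences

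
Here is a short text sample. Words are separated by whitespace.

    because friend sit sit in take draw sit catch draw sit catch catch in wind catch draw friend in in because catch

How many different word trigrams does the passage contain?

22 tokens → 20 trigram windows in total.
Repeated trigrams (each contributes count−1 duplicates):
  draw sit catch: 2
1 duplicate windows → 20 − 1 = 19 distinct.

19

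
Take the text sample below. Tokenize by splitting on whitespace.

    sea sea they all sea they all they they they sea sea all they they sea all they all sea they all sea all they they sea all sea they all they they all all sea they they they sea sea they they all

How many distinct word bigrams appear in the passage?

9

44 tokens → 43 bigram windows in total.
Repeated bigrams (each contributes count−1 duplicates):
  they they: 8
  they all: 7
  sea they: 6
  all sea: 5
  all they: 5
  sea all: 4
  they sea: 4
  sea sea: 3
34 duplicate windows → 43 − 34 = 9 distinct.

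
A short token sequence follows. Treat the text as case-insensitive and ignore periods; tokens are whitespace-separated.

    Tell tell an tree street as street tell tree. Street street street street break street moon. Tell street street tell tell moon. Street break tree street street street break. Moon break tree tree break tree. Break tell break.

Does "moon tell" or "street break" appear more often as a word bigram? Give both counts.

"moon tell": 1 occurrence
"street break": 3 occurrences

"street break" (3 vs 1)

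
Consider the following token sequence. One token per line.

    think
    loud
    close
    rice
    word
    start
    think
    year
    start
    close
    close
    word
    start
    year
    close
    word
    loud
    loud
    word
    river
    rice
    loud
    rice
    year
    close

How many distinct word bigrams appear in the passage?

21

25 tokens → 24 bigram windows in total.
Repeated bigrams (each contributes count−1 duplicates):
  close word: 2
  word start: 2
  year close: 2
3 duplicate windows → 24 − 3 = 21 distinct.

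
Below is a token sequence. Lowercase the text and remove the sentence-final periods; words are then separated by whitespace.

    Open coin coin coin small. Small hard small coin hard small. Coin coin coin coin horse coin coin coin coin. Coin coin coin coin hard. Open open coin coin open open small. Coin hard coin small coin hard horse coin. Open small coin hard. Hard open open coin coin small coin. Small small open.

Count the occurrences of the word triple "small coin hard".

4

Scanning the 52 overlapping trigram windows for "small coin hard":
  position 8–10: small coin hard
  position 32–34: small coin hard
  position 36–38: small coin hard
  position 42–44: small coin hard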